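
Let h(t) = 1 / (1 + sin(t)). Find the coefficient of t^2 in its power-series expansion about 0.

Use the geometric series for the reciprocal, then substitute.
So c_2 = h′′(0)/2! = 1.

1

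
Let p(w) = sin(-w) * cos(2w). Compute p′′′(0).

Expand each factor separately, then convolve coefficients.
From the series, [w^3] p = 13/6; multiply by 3! = 6 to get 13.

13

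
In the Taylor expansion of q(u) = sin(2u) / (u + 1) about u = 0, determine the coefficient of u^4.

Multiply the numerator's expansion by the denominator's geometric series.
q(0) = 0
q′(0) = 2
q′′(0) = -4
q′′′(0) = 4
q^(4)(0) = -16
So c_4 = q^(4)(0)/4! = -2/3.

-2/3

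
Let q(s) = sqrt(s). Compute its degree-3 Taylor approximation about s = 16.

(s - 16)^3/16384 - (s - 16)^2/512 + (s - 16)/8 + 4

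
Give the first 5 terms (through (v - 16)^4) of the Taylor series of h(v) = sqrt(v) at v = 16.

-5*(v - 16)^4/2097152 + (v - 16)^3/16384 - (v - 16)^2/512 + (v - 16)/8 + 4

Differentiate repeatedly and evaluate at the center.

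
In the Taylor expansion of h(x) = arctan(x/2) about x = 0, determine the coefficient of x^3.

-1/24

[x^0] = 0;  [x^1] = 1/2;  [x^2] = 0;  [x^3] = -1/24.
So c_3 = h′′′(0)/3! = -1/24.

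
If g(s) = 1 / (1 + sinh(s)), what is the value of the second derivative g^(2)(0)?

2

Use the geometric series for the reciprocal, then substitute.
From the series, [s^2] g = 1; multiply by 2! = 2 to get 2.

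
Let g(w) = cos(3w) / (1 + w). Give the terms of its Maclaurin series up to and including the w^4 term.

-w^4/8 + 7*w^3/2 - 7*w^2/2 - w + 1

Write out both Maclaurin series and multiply, keeping only the needed powers.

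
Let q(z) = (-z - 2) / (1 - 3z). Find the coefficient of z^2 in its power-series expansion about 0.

-21

Distribute the polynomial across the series and collect like powers.
[z^0] = -2;  [z^1] = -7;  [z^2] = -21.
So c_2 = q′′(0)/2! = -21.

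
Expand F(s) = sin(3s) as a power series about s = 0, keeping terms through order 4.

-9*s^3/2 + 3*s

Differentiate repeatedly and evaluate at the center.
F(0) = 0
F′(0) = 3
F′′(0) = 0
F′′′(0) = -27
F^(4)(0) = 0
Then c_k = F^(k)(0)/k! gives each Taylor coefficient.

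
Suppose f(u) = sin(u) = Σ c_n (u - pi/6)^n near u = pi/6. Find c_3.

-sqrt(3)/12

Apply the Taylor formula c_k = f^(k)(a)/k!.
f(pi/6) = 1/2
f′(pi/6) = sqrt(3)/2
f′′(pi/6) = -1/2
f′′′(pi/6) = -sqrt(3)/2
So c_3 = f′′′(pi/6)/3! = -sqrt(3)/12.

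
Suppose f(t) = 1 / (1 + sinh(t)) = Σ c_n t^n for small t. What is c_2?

1

Write 1/(1+u) = 1 - u + u^2 - u^3 + ... and substitute the series for u.
f(0) = 1
f′(0) = -1
f′′(0) = 2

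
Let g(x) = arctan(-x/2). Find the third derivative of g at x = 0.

Use the known series and substitute for the argument.
The coefficient of x^3 in the expansion is 1/24, so g′′′(0) = 3! * (1/24) = 1/4.

1/4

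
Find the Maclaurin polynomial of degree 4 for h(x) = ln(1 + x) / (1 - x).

7*x^4/12 + 5*x^3/6 + x^2/2 + x

Write out both Maclaurin series and multiply, keeping only the needed powers.
[x^0] = 0;  [x^1] = 1;  [x^2] = 1/2;  [x^3] = 5/6;  [x^4] = 7/12.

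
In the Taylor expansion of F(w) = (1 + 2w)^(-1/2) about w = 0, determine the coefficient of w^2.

3/2

Compute the successive derivatives at the expansion point and divide by k!.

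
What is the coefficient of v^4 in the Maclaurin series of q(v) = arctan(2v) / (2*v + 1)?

-32/3

Use 1/(1 - r) = Σ r^k on the denominator, then take the Cauchy product.
[v^0] = 0;  [v^1] = 2;  [v^2] = -4;  [v^3] = 16/3;  [v^4] = -32/3.
So c_4 = q^(4)(0)/4! = -32/3.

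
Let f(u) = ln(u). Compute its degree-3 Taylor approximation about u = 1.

(u - 1)^3/3 - (u - 1)^2/2 + (u - 1)

Use the known series and substitute for the argument.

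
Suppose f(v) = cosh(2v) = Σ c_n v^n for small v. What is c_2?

2

Use the known series and substitute for the argument.
f(0) = 1
f′(0) = 0
f′′(0) = 4
So c_2 = f′′(0)/2! = 2.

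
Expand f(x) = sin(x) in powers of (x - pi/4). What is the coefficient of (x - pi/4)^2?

-sqrt(2)/4

f(pi/4) = sqrt(2)/2
f′(pi/4) = sqrt(2)/2
f′′(pi/4) = -sqrt(2)/2
So c_2 = f′′(pi/4)/2! = -sqrt(2)/4.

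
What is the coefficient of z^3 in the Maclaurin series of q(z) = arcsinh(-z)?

q(0) = 0
q′(0) = -1
q′′(0) = 0
q′′′(0) = 1
Then c_k = q^(k)(0)/k! gives each Taylor coefficient.

1/6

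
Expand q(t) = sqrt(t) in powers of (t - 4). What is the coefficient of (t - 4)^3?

1/512

Apply the Taylor formula c_k = f^(k)(a)/k!.
So c_3 = q′′′(4)/3! = 1/512.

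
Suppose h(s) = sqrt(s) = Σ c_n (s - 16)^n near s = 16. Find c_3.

1/16384

Differentiate repeatedly and evaluate at the center.
h(16) = 4
h′(16) = 1/8
h′′(16) = -1/256
h′′′(16) = 3/8192
So c_3 = h′′′(16)/3! = 1/16384.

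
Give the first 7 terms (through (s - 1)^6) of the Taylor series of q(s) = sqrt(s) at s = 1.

-21*(s - 1)^6/1024 + 7*(s - 1)^5/256 - 5*(s - 1)^4/128 + (s - 1)^3/16 - (s - 1)^2/8 + (s - 1)/2 + 1

[(s - 1)^0] = 1;  [(s - 1)^1] = 1/2;  [(s - 1)^2] = -1/8;  [(s - 1)^3] = 1/16;  [(s - 1)^4] = -5/128;  [(s - 1)^5] = 7/256;  [(s - 1)^6] = -21/1024.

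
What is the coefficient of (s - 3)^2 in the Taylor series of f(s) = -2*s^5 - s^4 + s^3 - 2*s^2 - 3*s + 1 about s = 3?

-587

Compute the successive derivatives at the expansion point and divide by k!.
[(s - 3)^0] = -566;  [(s - 3)^1] = -906;  [(s - 3)^2] = -587.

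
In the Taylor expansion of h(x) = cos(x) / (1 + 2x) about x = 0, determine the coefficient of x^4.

Write out both Maclaurin series and multiply, keeping only the needed powers.
h(0) = 1
h′(0) = -2
h′′(0) = 7
h′′′(0) = -42
h^(4)(0) = 337
Then c_k = h^(k)(0)/k! gives each Taylor coefficient.

337/24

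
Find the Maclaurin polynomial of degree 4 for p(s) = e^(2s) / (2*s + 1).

Use 1/(1 - r) = Σ r^k on the denominator, then take the Cauchy product.
p(0) = 1
p′(0) = 0
p′′(0) = 4
p′′′(0) = -16
p^(4)(0) = 144

6*s^4 - 8*s^3/3 + 2*s^2 + 1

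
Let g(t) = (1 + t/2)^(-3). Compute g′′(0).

3

The coefficient of t^2 in the expansion is 3/2, so g′′(0) = 2! * (3/2) = 3.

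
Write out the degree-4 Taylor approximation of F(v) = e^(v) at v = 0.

v^4/24 + v^3/6 + v^2/2 + v + 1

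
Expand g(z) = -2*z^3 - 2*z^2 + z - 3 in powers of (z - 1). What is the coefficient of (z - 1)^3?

-2

g(1) = -6
g′(1) = -9
g′′(1) = -16
g′′′(1) = -12
The Taylor polynomial is Σ g^(k)(1)/k! · (z - 1)^k.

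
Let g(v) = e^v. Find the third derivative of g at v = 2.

The coefficient of (v - 2)^3 in the expansion is e^(2)/6, so g′′′(2) = 3! * (e^(2)/6) = e^(2).

e^(2)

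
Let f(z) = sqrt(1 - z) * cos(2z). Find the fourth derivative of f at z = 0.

Take the Cauchy product of the two expansions.
The coefficient of z^4 in the expansion is 337/384, so f^(4)(0) = 4! * (337/384) = 337/16.

337/16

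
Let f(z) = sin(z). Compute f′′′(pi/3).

From the series, [(z - pi/3)^3] f = -1/12; multiply by 3! = 6 to get -1/2.

-1/2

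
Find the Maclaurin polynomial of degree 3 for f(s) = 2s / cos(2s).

4*s^3 + 2*s

Invert the denominator's series and multiply.
f(0) = 0
f′(0) = 2
f′′(0) = 0
f′′′(0) = 24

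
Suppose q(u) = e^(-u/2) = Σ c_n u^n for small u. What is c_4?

1/384

[u^0] = 1;  [u^1] = -1/2;  [u^2] = 1/8;  [u^3] = -1/48;  [u^4] = 1/384.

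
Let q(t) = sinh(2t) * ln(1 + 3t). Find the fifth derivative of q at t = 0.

-5580

Multiply the two series term by term and collect like powers.
The coefficient of t^5 in the expansion is -93/2, so q^(5)(0) = 5! * (-93/2) = -5580.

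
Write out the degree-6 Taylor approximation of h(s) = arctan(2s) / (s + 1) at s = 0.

Multiply the numerator's expansion by the denominator's geometric series.

-86*s^6/15 + 86*s^5/15 + 2*s^4/3 - 2*s^3/3 - 2*s^2 + 2*s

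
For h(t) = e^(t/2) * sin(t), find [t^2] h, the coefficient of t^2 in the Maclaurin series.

Take the Cauchy product of the two expansions.
h(0) = 0
h′(0) = 1
h′′(0) = 1
So c_2 = h′′(0)/2! = 1/2.

1/2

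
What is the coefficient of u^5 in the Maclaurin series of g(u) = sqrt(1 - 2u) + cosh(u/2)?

Expand each term separately and add.
g(0) = 2
g′(0) = -1
g′′(0) = -3/4
g′′′(0) = -3
g^(4)(0) = -239/16
g^(5)(0) = -105
Dividing each by k! gives the coefficients c_0, ..., c_5.

-7/8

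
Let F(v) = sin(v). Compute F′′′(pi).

1

Differentiate repeatedly and evaluate at the center.
The coefficient of (v - pi)^3 in the expansion is 1/6, so F′′′(pi) = 3! * (1/6) = 1.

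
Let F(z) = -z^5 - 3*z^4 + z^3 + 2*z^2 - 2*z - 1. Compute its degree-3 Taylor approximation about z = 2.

[(z - 2)^0] = -69;  [(z - 2)^1] = -158;  [(z - 2)^2] = -144;  [(z - 2)^3] = -63.

-63*(z - 2)^3 - 144*(z - 2)^2 - 158*(z - 2) - 69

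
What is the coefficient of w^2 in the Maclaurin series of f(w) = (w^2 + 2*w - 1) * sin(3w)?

6

Shift and add copies of the series according to the polynomial's terms.
[w^0] = 0;  [w^1] = -3;  [w^2] = 6.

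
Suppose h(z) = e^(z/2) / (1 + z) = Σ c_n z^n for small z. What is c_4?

Multiply the two series term by term and collect like powers.
h(0) = 1
h′(0) = -1/2
h′′(0) = 5/4
h′′′(0) = -29/8
h^(4)(0) = 233/16
The Taylor polynomial is Σ h^(k)(0)/k! · z^k.

233/384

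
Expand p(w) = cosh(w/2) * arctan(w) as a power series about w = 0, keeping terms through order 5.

Take the Cauchy product of the two expansions.
[w^0] = 0;  [w^1] = 1;  [w^2] = 0;  [w^3] = -5/24;  [w^4] = 0;  [w^5] = 103/640.

103*w^5/640 - 5*w^3/24 + w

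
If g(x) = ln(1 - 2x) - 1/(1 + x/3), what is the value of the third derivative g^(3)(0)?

Expand each term separately and add.
From the series, [x^3] g = -71/27; multiply by 3! = 6 to get -142/9.

-142/9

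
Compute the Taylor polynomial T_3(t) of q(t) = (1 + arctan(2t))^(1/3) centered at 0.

Plug the Maclaurin series of the inner function into that of the outer and collect terms.
[t^0] = 1;  [t^1] = 2/3;  [t^2] = -4/9;  [t^3] = -32/81.

-32*t^3/81 - 4*t^2/9 + 2*t/3 + 1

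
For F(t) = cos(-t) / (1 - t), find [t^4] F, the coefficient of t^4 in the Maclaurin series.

13/24

Multiply the two series term by term and collect like powers.
So c_4 = F^(4)(0)/4! = 13/24.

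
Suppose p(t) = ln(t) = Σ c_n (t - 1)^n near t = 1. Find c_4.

-1/4

c_4 = p^(4)(1)/4! = -1/4.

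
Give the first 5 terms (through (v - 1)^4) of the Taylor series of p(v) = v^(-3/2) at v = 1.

315*(v - 1)^4/128 - 35*(v - 1)^3/16 + 15*(v - 1)^2/8 - 3*(v - 1)/2 + 1

Differentiate repeatedly and evaluate at the center.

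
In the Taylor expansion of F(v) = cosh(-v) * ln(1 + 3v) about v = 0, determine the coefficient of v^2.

-9/2

Write out both Maclaurin series and multiply, keeping only the needed powers.
F(0) = 0
F′(0) = 3
F′′(0) = -9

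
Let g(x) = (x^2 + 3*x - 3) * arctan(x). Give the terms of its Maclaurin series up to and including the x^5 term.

-14*x^5/15 - x^4 + 2*x^3 + 3*x^2 - 3*x

Shift and add copies of the series according to the polynomial's terms.
g(0) = 0
g′(0) = -3
g′′(0) = 6
g′′′(0) = 12
g^(4)(0) = -24
g^(5)(0) = -112
Dividing each by k! gives the coefficients c_0, ..., c_5.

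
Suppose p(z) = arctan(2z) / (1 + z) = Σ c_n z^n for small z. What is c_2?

Take the Cauchy product of the two expansions.
p(0) = 0
p′(0) = 2
p′′(0) = -4
So c_2 = p′′(0)/2! = -2.

-2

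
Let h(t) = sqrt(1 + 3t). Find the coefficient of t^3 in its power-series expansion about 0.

27/16

h(0) = 1
h′(0) = 3/2
h′′(0) = -9/4
h′′′(0) = 81/8
So c_3 = h′′′(0)/3! = 27/16.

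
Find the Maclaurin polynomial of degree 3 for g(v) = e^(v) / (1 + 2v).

-29*v^3/6 + 5*v^2/2 - v + 1

Multiply the two series term by term and collect like powers.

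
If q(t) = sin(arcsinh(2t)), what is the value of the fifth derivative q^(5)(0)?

640

Let u equal the inner series; expand the outer function in u and truncate.
The coefficient of t^5 in the expansion is 16/3, so q^(5)(0) = 5! * (16/3) = 640.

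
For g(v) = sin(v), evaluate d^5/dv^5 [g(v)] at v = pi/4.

sqrt(2)/2

From the series, [(v - pi/4)^5] g = sqrt(2)/240; multiply by 5! = 120 to get sqrt(2)/2.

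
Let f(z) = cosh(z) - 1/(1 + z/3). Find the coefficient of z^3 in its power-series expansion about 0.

Expand each term separately and add.

1/27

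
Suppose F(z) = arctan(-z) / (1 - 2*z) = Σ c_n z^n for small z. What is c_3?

-11/3

Multiply the numerator's expansion by the denominator's geometric series.
So c_3 = F′′′(0)/3! = -11/3.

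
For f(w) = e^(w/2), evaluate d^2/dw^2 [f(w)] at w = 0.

1/4

Apply the Taylor formula c_k = f^(k)(a)/k!.
The coefficient of w^2 in the expansion is 1/8, so f′′(0) = 2! * (1/8) = 1/4.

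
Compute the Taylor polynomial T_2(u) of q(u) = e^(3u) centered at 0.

Use the known series and substitute for the argument.
[u^0] = 1;  [u^1] = 3;  [u^2] = 9/2.

9*u^2/2 + 3*u + 1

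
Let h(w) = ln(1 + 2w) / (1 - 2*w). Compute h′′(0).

Multiply the numerator's expansion by the denominator's geometric series.
The coefficient of w^2 in the expansion is 2, so h′′(0) = 2! * (2) = 4.

4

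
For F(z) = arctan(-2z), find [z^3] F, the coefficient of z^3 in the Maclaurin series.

Use the known series and substitute for the argument.
[z^0] = 0;  [z^1] = -2;  [z^2] = 0;  [z^3] = 8/3.

8/3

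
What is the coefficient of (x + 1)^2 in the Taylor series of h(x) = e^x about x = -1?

e^(-1)/2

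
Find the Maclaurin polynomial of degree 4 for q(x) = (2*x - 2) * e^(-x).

Distribute the polynomial across the series and collect like powers.
q(0) = -2
q′(0) = 4
q′′(0) = -6
q′′′(0) = 8
q^(4)(0) = -10

-5*x^4/12 + 4*x^3/3 - 3*x^2 + 4*x - 2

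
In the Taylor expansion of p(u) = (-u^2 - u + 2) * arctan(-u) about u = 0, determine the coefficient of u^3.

Multiply each power in the prefactor through the base expansion.
p(0) = 0
p′(0) = -2
p′′(0) = 2
p′′′(0) = 10

5/3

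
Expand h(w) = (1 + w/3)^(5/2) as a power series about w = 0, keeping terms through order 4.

Apply the Taylor formula c_k = f^(k)(a)/k!.
h(0) = 1
h′(0) = 5/6
h′′(0) = 5/12
h′′′(0) = 5/72
h^(4)(0) = -5/432
The Taylor polynomial is Σ h^(k)(0)/k! · w^k.

-5*w^4/10368 + 5*w^3/432 + 5*w^2/24 + 5*w/6 + 1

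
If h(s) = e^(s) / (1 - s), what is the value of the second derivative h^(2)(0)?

Multiply the numerator's expansion by the denominator's geometric series.
The coefficient of s^2 in the expansion is 5/2, so h′′(0) = 2! * (5/2) = 5.

5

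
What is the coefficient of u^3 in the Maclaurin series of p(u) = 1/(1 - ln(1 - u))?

-1/3

Compose series: expand the inner function first, then feed it into the outer expansion.
p(0) = 1
p′(0) = -1
p′′(0) = 1
p′′′(0) = -2
So c_3 = p′′′(0)/3! = -1/3.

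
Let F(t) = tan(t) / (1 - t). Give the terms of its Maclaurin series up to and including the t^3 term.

4*t^3/3 + t^2 + t

Take the Cauchy product of the two expansions.
F(0) = 0
F′(0) = 1
F′′(0) = 2
F′′′(0) = 8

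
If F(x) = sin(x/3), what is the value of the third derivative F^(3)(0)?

The coefficient of x^3 in the expansion is -1/162, so F′′′(0) = 3! * (-1/162) = -1/27.

-1/27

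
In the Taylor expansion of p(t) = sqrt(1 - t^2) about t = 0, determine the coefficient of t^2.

-1/2

[t^0] = 1;  [t^1] = 0;  [t^2] = -1/2.
So c_2 = p′′(0)/2! = -1/2.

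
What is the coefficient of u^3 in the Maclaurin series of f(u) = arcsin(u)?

1/6

Differentiate repeatedly and evaluate at the center.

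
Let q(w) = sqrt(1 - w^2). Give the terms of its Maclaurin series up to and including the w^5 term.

-w^4/8 - w^2/2 + 1

Apply the Taylor formula c_k = f^(k)(a)/k!.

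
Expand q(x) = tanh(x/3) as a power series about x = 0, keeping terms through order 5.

2*x^5/3645 - x^3/81 + x/3

Differentiate repeatedly and evaluate at the center.
q(0) = 0
q′(0) = 1/3
q′′(0) = 0
q′′′(0) = -2/27
q^(4)(0) = 0
q^(5)(0) = 16/243
Then c_k = q^(k)(0)/k! gives each Taylor coefficient.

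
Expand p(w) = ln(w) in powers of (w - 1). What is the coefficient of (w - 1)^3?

p(1) = 0
p′(1) = 1
p′′(1) = -1
p′′′(1) = 2
So c_3 = p′′′(1)/3! = 1/3.

1/3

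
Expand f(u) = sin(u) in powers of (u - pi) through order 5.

-(u - pi)^5/120 + (u - pi)^3/6 - (u - pi)

Compute the successive derivatives at the expansion point and divide by k!.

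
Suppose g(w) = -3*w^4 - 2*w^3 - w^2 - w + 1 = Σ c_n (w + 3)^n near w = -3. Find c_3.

34

Apply the Taylor formula c_k = f^(k)(a)/k!.
g(-3) = -194
g′(-3) = 275
g′′(-3) = -290
g′′′(-3) = 204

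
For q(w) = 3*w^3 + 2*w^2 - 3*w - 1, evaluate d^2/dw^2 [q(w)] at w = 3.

58

Apply the Taylor formula c_k = f^(k)(a)/k!.
From the series, [(w - 3)^2] q = 29; multiply by 2! = 2 to get 58.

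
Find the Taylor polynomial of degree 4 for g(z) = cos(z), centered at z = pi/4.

g(pi/4) = sqrt(2)/2
g′(pi/4) = -sqrt(2)/2
g′′(pi/4) = -sqrt(2)/2
g′′′(pi/4) = sqrt(2)/2
g^(4)(pi/4) = sqrt(2)/2
The Taylor polynomial is Σ g^(k)(pi/4)/k! · (z - pi/4)^k.

sqrt(2)*(z - pi/4)^4/48 + sqrt(2)*(z - pi/4)^3/12 - sqrt(2)*(z - pi/4)^2/4 - sqrt(2)*(z - pi/4)/2 + sqrt(2)/2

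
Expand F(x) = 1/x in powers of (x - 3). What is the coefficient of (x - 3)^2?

[(x - 3)^0] = 1/3;  [(x - 3)^1] = -1/9;  [(x - 3)^2] = 1/27.

1/27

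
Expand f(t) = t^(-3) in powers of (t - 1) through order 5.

f(1) = 1
f′(1) = -3
f′′(1) = 12
f′′′(1) = -60
f^(4)(1) = 360
f^(5)(1) = -2520

-21*(t - 1)^5 + 15*(t - 1)^4 - 10*(t - 1)^3 + 6*(t - 1)^2 - 3*(t - 1) + 1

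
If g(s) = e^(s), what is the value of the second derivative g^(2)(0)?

The coefficient of s^2 in the expansion is 1/2, so g′′(0) = 2! * (1/2) = 1.

1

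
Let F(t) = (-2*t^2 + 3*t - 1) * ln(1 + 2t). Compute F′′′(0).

Multiply each power in the prefactor through the base expansion.
The coefficient of t^3 in the expansion is -38/3, so F′′′(0) = 3! * (-38/3) = -76.

-76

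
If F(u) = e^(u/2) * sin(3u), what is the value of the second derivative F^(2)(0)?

Expand each factor separately, then convolve coefficients.
The coefficient of u^2 in the expansion is 3/2, so F′′(0) = 2! * (3/2) = 3.

3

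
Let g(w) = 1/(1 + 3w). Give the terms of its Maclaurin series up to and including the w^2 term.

Use the known series and substitute for the argument.

9*w^2 - 3*w + 1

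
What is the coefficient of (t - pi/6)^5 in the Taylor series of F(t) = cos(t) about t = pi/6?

-1/240

Apply the Taylor formula c_k = f^(k)(a)/k!.
[(t - pi/6)^0] = sqrt(3)/2;  [(t - pi/6)^1] = -1/2;  [(t - pi/6)^2] = -sqrt(3)/4;  [(t - pi/6)^3] = 1/12;  [(t - pi/6)^4] = sqrt(3)/48;  [(t - pi/6)^5] = -1/240.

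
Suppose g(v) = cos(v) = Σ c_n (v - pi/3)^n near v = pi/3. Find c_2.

-1/4

g(pi/3) = 1/2
g′(pi/3) = -sqrt(3)/2
g′′(pi/3) = -1/2
So c_2 = g′′(pi/3)/2! = -1/4.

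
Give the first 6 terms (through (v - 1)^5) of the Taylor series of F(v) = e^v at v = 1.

e*(v - 1)^5/120 + e*(v - 1)^4/24 + e*(v - 1)^3/6 + e*(v - 1)^2/2 + e*(v - 1) + e

F(1) = e
F′(1) = e
F′′(1) = e
F′′′(1) = e
F^(4)(1) = e
F^(5)(1) = e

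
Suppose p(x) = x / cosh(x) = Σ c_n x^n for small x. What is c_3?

-1/2

Invert the denominator's series and multiply.
So c_3 = p′′′(0)/3! = -1/2.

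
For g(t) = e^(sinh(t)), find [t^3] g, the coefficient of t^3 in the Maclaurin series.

Substitute the inner expansion into the outer series and collect powers.
g(0) = 1
g′(0) = 1
g′′(0) = 1
g′′′(0) = 2
So c_3 = g′′′(0)/3! = 1/3.

1/3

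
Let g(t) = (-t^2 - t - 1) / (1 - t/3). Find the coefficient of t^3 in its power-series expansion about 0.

-13/27

Multiply each power in the prefactor through the base expansion.
g(0) = -1
g′(0) = -4/3
g′′(0) = -26/9
g′′′(0) = -26/9
So c_3 = g′′′(0)/3! = -13/27.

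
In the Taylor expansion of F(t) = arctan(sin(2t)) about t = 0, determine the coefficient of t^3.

-4

Compose series: expand the inner function first, then feed it into the outer expansion.
F(0) = 0
F′(0) = 2
F′′(0) = 0
F′′′(0) = -24
The Taylor polynomial is Σ F^(k)(0)/k! · t^k.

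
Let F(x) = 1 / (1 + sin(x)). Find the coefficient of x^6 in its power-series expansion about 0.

17/45

Use the geometric series for the reciprocal, then substitute.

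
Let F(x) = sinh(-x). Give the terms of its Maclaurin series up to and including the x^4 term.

-x^3/6 - x

F(0) = 0
F′(0) = -1
F′′(0) = 0
F′′′(0) = -1
F^(4)(0) = 0
Then c_k = F^(k)(0)/k! gives each Taylor coefficient.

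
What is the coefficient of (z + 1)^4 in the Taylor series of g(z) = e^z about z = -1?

Use the known series and substitute for the argument.
[(z + 1)^0] = e^(-1);  [(z + 1)^1] = e^(-1);  [(z + 1)^2] = e^(-1)/2;  [(z + 1)^3] = e^(-1)/6;  [(z + 1)^4] = e^(-1)/24.

e^(-1)/24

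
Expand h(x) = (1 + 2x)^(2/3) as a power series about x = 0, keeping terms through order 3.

32*x^3/81 - 4*x^2/9 + 4*x/3 + 1

[x^0] = 1;  [x^1] = 4/3;  [x^2] = -4/9;  [x^3] = 32/81.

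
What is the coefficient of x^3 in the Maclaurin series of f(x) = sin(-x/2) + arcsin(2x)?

Expand each term separately and add.
[x^0] = 0;  [x^1] = 3/2;  [x^2] = 0;  [x^3] = 65/48.

65/48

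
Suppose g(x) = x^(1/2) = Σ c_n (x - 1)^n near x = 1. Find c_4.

-5/128

Compute the successive derivatives at the expansion point and divide by k!.
So c_4 = g^(4)(1)/4! = -5/128.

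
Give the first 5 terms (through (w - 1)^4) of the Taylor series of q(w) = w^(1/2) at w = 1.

Apply the Taylor formula c_k = f^(k)(a)/k!.
q(1) = 1
q′(1) = 1/2
q′′(1) = -1/4
q′′′(1) = 3/8
q^(4)(1) = -15/16

-5*(w - 1)^4/128 + (w - 1)^3/16 - (w - 1)^2/8 + (w - 1)/2 + 1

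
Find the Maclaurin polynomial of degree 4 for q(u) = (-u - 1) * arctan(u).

Shift and add copies of the series according to the polynomial's terms.
[u^0] = 0;  [u^1] = -1;  [u^2] = -1;  [u^3] = 1/3;  [u^4] = 1/3.

u^4/3 + u^3/3 - u^2 - u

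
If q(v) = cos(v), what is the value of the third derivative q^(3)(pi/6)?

1/2

From the series, [(v - pi/6)^3] q = 1/12; multiply by 3! = 6 to get 1/2.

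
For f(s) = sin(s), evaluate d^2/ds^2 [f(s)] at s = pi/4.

From the series, [(s - pi/4)^2] f = -sqrt(2)/4; multiply by 2! = 2 to get -sqrt(2)/2.

-sqrt(2)/2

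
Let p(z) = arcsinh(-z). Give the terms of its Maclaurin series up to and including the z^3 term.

z^3/6 - z

p(0) = 0
p′(0) = -1
p′′(0) = 0
p′′′(0) = 1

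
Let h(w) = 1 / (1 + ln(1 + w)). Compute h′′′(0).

-14

Use the geometric series for the reciprocal, then substitute.
The coefficient of w^3 in the expansion is -7/3, so h′′′(0) = 3! * (-7/3) = -14.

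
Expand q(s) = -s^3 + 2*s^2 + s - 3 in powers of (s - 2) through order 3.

[(s - 2)^0] = -1;  [(s - 2)^1] = -3;  [(s - 2)^2] = -4;  [(s - 2)^3] = -1.

-(s - 2)^3 - 4*(s - 2)^2 - 3*(s - 2) - 1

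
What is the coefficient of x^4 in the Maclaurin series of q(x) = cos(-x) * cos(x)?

Multiply the two series term by term and collect like powers.
q(0) = 1
q′(0) = 0
q′′(0) = -2
q′′′(0) = 0
q^(4)(0) = 8
So c_4 = q^(4)(0)/4! = 1/3.

1/3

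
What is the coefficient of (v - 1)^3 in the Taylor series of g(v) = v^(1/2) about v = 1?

Use the known series and substitute for the argument.
g(1) = 1
g′(1) = 1/2
g′′(1) = -1/4
g′′′(1) = 3/8
So c_3 = g′′′(1)/3! = 1/16.

1/16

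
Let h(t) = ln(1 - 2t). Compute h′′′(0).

Apply the Taylor formula c_k = f^(k)(a)/k!.
The coefficient of t^3 in the expansion is -8/3, so h′′′(0) = 3! * (-8/3) = -16.

-16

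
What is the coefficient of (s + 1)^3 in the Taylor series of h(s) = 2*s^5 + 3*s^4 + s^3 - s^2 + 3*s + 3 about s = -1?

9

h(-1) = -1
h′(-1) = 6
h′′(-1) = -12
h′′′(-1) = 54
The Taylor polynomial is Σ h^(k)(-1)/k! · (s + 1)^k.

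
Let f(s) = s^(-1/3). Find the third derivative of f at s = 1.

-28/27

Differentiate repeatedly and evaluate at the center.
From the series, [(s - 1)^3] f = -14/81; multiply by 3! = 6 to get -28/27.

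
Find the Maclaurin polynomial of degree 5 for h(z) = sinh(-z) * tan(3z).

-19*z^4/2 - 3*z^2

Write out both Maclaurin series and multiply, keeping only the needed powers.
h(0) = 0
h′(0) = 0
h′′(0) = -6
h′′′(0) = 0
h^(4)(0) = -228
h^(5)(0) = 0
Dividing each by k! gives the coefficients c_0, ..., c_5.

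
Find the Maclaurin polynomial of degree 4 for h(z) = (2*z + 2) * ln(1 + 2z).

Shift and add copies of the series according to the polynomial's terms.
h(0) = 0
h′(0) = 4
h′′(0) = 0
h′′′(0) = 8
h^(4)(0) = -64
The Taylor polynomial is Σ h^(k)(0)/k! · z^k.

-8*z^4/3 + 4*z^3/3 + 4*z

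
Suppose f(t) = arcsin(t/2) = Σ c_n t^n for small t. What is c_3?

1/48

f(0) = 0
f′(0) = 1/2
f′′(0) = 0
f′′′(0) = 1/8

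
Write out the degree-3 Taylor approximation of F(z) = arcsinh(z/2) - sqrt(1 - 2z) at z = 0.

23*z^3/48 + z^2/2 + 3*z/2 - 1

Combine the two series term by term.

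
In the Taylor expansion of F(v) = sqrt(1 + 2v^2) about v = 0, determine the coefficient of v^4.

-1/2

c_4 = F^(4)(0)/4! = -1/2.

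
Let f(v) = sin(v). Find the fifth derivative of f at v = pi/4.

sqrt(2)/2

Compute the successive derivatives at the expansion point and divide by k!.
The coefficient of (v - pi/4)^5 in the expansion is sqrt(2)/240, so f^(5)(pi/4) = 5! * (sqrt(2)/240) = sqrt(2)/2.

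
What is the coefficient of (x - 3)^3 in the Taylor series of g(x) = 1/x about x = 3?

-1/81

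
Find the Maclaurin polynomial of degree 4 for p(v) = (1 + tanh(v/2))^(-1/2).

3*v^4/2048 - 7*v^3/384 + 3*v^2/32 - v/4 + 1

Plug the Maclaurin series of the inner function into that of the outer and collect terms.
p(0) = 1
p′(0) = -1/4
p′′(0) = 3/16
p′′′(0) = -7/64
p^(4)(0) = 9/256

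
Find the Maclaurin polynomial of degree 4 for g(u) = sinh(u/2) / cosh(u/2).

-u^3/24 + u/2

Divide the numerator series by the denominator series (power-series long division).
[u^0] = 0;  [u^1] = 1/2;  [u^2] = 0;  [u^3] = -1/24;  [u^4] = 0.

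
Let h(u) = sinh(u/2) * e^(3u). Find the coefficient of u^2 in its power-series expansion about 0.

Expand each factor separately, then convolve coefficients.
So c_2 = h′′(0)/2! = 3/2.

3/2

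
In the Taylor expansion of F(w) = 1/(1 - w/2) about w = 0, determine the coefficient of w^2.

1/4

F(0) = 1
F′(0) = 1/2
F′′(0) = 1/2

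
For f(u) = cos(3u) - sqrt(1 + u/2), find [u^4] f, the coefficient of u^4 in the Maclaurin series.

6917/2048

Add the two expansions coefficient-wise.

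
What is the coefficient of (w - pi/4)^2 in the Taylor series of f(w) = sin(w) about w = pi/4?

-sqrt(2)/4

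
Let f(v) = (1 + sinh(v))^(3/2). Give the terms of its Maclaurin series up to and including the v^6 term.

601*v^6/15360 - 39*v^5/1280 + 19*v^4/128 + 3*v^3/16 + 3*v^2/8 + 3*v/2 + 1

Plug the Maclaurin series of the inner function into that of the outer and collect terms.
f(0) = 1
f′(0) = 3/2
f′′(0) = 3/4
f′′′(0) = 9/8
f^(4)(0) = 57/16
f^(5)(0) = -117/32
f^(6)(0) = 1803/64
Dividing each by k! gives the coefficients c_0, ..., c_6.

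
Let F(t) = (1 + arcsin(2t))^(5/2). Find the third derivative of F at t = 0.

Substitute the inner expansion into the outer series and collect powers.
The coefficient of t^3 in the expansion is 35/6, so F′′′(0) = 3! * (35/6) = 35.

35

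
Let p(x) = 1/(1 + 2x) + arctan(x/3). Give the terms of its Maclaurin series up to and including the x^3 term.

Add the two expansions coefficient-wise.
[x^0] = 1;  [x^1] = -5/3;  [x^2] = 4;  [x^3] = -649/81.

-649*x^3/81 + 4*x^2 - 5*x/3 + 1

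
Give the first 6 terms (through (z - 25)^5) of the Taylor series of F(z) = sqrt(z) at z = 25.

7*(z - 25)^5/500000000 - (z - 25)^4/2000000 + (z - 25)^3/50000 - (z - 25)^2/1000 + (z - 25)/10 + 5

F(25) = 5
F′(25) = 1/10
F′′(25) = -1/500
F′′′(25) = 3/25000
F^(4)(25) = -3/250000
F^(5)(25) = 21/12500000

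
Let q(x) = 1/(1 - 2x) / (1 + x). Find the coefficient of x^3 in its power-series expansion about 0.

Take the Cauchy product of the two expansions.
q(0) = 1
q′(0) = 1
q′′(0) = 6
q′′′(0) = 30

5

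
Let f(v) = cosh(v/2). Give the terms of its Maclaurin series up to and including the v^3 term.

v^2/8 + 1

f(0) = 1
f′(0) = 0
f′′(0) = 1/4
f′′′(0) = 0
The Taylor polynomial is Σ f^(k)(0)/k! · v^k.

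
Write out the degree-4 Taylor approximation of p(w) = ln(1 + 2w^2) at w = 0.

-2*w^4 + 2*w^2

[w^0] = 0;  [w^1] = 0;  [w^2] = 2;  [w^3] = 0;  [w^4] = -2.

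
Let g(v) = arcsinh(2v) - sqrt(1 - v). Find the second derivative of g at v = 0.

Expand each term separately and add.
From the series, [v^2] g = 1/8; multiply by 2! = 2 to get 1/4.

1/4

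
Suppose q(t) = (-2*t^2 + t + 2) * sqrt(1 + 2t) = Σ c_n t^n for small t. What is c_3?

-3/2

Distribute the polynomial across the series and collect like powers.
q(0) = 2
q′(0) = 3
q′′(0) = -4
q′′′(0) = -9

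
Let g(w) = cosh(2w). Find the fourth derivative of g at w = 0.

From the series, [w^4] g = 2/3; multiply by 4! = 24 to get 16.

16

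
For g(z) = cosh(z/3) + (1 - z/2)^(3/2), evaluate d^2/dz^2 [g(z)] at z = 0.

43/144

Combine the two series term by term.
From the series, [z^2] g = 43/288; multiply by 2! = 2 to get 43/144.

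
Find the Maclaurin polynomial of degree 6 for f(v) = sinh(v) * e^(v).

Write out both Maclaurin series and multiply, keeping only the needed powers.
f(0) = 0
f′(0) = 1
f′′(0) = 2
f′′′(0) = 4
f^(4)(0) = 8
f^(5)(0) = 16
f^(6)(0) = 32

2*v^6/45 + 2*v^5/15 + v^4/3 + 2*v^3/3 + v^2 + v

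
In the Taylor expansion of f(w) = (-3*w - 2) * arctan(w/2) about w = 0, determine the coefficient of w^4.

1/8

Shift and add copies of the series according to the polynomial's terms.
f(0) = 0
f′(0) = -1
f′′(0) = -3
f′′′(0) = 1/2
f^(4)(0) = 3
Then c_k = f^(k)(0)/k! gives each Taylor coefficient.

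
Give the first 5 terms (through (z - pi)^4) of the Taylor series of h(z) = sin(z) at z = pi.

[(z - pi)^0] = 0;  [(z - pi)^1] = -1;  [(z - pi)^2] = 0;  [(z - pi)^3] = 1/6;  [(z - pi)^4] = 0.

(z - pi)^3/6 - (z - pi)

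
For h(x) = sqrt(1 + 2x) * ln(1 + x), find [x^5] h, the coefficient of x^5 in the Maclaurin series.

Multiply the two series term by term and collect like powers.
[x^0] = 0;  [x^1] = 1;  [x^2] = 1/2;  [x^3] = -2/3;  [x^4] = 5/6;  [x^5] = -131/120.

-131/120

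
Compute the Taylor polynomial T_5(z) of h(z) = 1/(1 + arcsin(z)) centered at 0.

Let u equal the inner series; expand the outer function in u and truncate.

-63*z^5/40 + 4*z^4/3 - 7*z^3/6 + z^2 - z + 1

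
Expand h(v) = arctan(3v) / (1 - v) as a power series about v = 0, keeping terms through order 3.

Write out both Maclaurin series and multiply, keeping only the needed powers.
[v^0] = 0;  [v^1] = 3;  [v^2] = 3;  [v^3] = -6.

-6*v^3 + 3*v^2 + 3*v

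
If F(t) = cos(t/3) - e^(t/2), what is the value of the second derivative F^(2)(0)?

-13/36

Expand each term separately and add.
From the series, [t^2] F = -13/72; multiply by 2! = 2 to get -13/36.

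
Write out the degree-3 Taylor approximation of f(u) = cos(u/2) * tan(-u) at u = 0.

Write out both Maclaurin series and multiply, keeping only the needed powers.
f(0) = 0
f′(0) = -1
f′′(0) = 0
f′′′(0) = -5/4
Dividing each by k! gives the coefficients c_0, ..., c_3.

-5*u^3/24 - u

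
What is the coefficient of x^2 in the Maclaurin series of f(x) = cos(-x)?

c_2 = f′′(0)/2! = -1/2.

-1/2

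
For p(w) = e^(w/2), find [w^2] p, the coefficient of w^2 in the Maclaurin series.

Differentiate repeatedly and evaluate at the center.
p(0) = 1
p′(0) = 1/2
p′′(0) = 1/4

1/8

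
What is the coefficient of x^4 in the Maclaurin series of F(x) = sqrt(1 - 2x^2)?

-1/2

[x^0] = 1;  [x^1] = 0;  [x^2] = -1;  [x^3] = 0;  [x^4] = -1/2.
So c_4 = F^(4)(0)/4! = -1/2.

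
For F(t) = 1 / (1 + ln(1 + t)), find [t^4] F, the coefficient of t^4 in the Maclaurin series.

11/3

Use the geometric series for the reciprocal, then substitute.
[t^0] = 1;  [t^1] = -1;  [t^2] = 3/2;  [t^3] = -7/3;  [t^4] = 11/3.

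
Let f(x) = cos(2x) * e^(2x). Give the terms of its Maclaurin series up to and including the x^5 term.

Expand each factor separately, then convolve coefficients.
f(0) = 1
f′(0) = 2
f′′(0) = 0
f′′′(0) = -16
f^(4)(0) = -64
f^(5)(0) = -128
Then c_k = f^(k)(0)/k! gives each Taylor coefficient.

-16*x^5/15 - 8*x^4/3 - 8*x^3/3 + 2*x + 1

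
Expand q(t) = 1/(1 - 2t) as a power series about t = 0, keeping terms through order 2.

4*t^2 + 2*t + 1

[t^0] = 1;  [t^1] = 2;  [t^2] = 4.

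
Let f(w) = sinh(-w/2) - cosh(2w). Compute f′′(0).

Combine the two series term by term.
The coefficient of w^2 in the expansion is -2, so f′′(0) = 2! * (-2) = -4.

-4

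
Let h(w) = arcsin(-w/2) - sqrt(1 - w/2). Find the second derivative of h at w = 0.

1/16

Combine the two series term by term.
From the series, [w^2] h = 1/32; multiply by 2! = 2 to get 1/16.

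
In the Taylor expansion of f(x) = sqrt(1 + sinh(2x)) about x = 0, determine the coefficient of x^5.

241/120

Substitute the inner expansion into the outer series and collect powers.
[x^0] = 1;  [x^1] = 1;  [x^2] = -1/2;  [x^3] = 7/6;  [x^4] = -31/24;  [x^5] = 241/120.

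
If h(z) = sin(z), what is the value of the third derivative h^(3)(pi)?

From the series, [(z - pi)^3] h = 1/6; multiply by 3! = 6 to get 1.

1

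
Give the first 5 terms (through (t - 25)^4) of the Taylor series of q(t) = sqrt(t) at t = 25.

q(25) = 5
q′(25) = 1/10
q′′(25) = -1/500
q′′′(25) = 3/25000
q^(4)(25) = -3/250000
The Taylor polynomial is Σ q^(k)(25)/k! · (t - 25)^k.

-(t - 25)^4/2000000 + (t - 25)^3/50000 - (t - 25)^2/1000 + (t - 25)/10 + 5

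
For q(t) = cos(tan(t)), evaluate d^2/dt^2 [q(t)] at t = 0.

-1

Plug the Maclaurin series of the inner function into that of the outer and collect terms.
The coefficient of t^2 in the expansion is -1/2, so q′′(0) = 2! * (-1/2) = -1.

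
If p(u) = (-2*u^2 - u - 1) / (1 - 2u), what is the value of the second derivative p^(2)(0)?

Distribute the polynomial across the series and collect like powers.
From the series, [u^2] p = -8; multiply by 2! = 2 to get -16.

-16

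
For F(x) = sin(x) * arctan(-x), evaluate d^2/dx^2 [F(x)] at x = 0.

-2

Expand each factor separately, then convolve coefficients.
From the series, [x^2] F = -1; multiply by 2! = 2 to get -2.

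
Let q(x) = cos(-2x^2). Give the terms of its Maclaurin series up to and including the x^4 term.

1 - 2*x^4

Differentiate repeatedly and evaluate at the center.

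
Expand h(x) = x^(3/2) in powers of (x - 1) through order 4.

3*(x - 1)^4/128 - (x - 1)^3/16 + 3*(x - 1)^2/8 + 3*(x - 1)/2 + 1

h(1) = 1
h′(1) = 3/2
h′′(1) = 3/4
h′′′(1) = -3/8
h^(4)(1) = 9/16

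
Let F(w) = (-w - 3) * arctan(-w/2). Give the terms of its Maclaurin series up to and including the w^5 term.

3*w^5/160 - w^4/24 - w^3/8 + w^2/2 + 3*w/2

Shift and add copies of the series according to the polynomial's terms.
F(0) = 0
F′(0) = 3/2
F′′(0) = 1
F′′′(0) = -3/4
F^(4)(0) = -1
F^(5)(0) = 9/4
The Taylor polynomial is Σ F^(k)(0)/k! · w^k.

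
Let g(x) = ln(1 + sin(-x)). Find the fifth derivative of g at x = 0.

Plug the Maclaurin series of the inner function into that of the outer and collect terms.
From the series, [x^5] g = -1/24; multiply by 5! = 120 to get -5.

-5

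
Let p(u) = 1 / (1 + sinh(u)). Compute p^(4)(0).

32

Write 1/(1+u) = 1 - u + u^2 - u^3 + ... and substitute the series for u.
From the series, [u^4] p = 4/3; multiply by 4! = 24 to get 32.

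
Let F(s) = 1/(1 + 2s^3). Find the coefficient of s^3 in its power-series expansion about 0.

-2

F(0) = 1
F′(0) = 0
F′′(0) = 0
F′′′(0) = -12
So c_3 = F′′′(0)/3! = -2.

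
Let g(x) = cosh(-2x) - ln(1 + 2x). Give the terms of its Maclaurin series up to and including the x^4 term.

14*x^4/3 - 8*x^3/3 + 4*x^2 - 2*x + 1

Add the two expansions coefficient-wise.
g(0) = 1
g′(0) = -2
g′′(0) = 8
g′′′(0) = -16
g^(4)(0) = 112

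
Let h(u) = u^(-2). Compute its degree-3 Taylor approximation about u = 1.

h(1) = 1
h′(1) = -2
h′′(1) = 6
h′′′(1) = -24

-4*(u - 1)^3 + 3*(u - 1)^2 - 2*(u - 1) + 1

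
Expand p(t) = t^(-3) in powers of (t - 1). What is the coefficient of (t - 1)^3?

-10

p(1) = 1
p′(1) = -3
p′′(1) = 12
p′′′(1) = -60
Dividing each by k! gives the coefficients c_0, ..., c_3.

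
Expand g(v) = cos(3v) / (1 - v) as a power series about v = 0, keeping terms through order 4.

Expand each factor separately, then convolve coefficients.
[v^0] = 1;  [v^1] = 1;  [v^2] = -7/2;  [v^3] = -7/2;  [v^4] = -1/8.

-v^4/8 - 7*v^3/2 - 7*v^2/2 + v + 1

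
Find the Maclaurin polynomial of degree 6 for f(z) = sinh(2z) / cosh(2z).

64*z^5/15 - 8*z^3/3 + 2*z

Divide the numerator series by the denominator series (power-series long division).
f(0) = 0
f′(0) = 2
f′′(0) = 0
f′′′(0) = -16
f^(4)(0) = 0
f^(5)(0) = 512
f^(6)(0) = 0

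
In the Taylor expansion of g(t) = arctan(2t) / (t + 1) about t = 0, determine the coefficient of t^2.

Multiply the numerator's expansion by the denominator's geometric series.
So c_2 = g′′(0)/2! = -2.

-2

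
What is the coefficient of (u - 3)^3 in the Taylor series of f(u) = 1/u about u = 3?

Differentiate repeatedly and evaluate at the center.
f(3) = 1/3
f′(3) = -1/9
f′′(3) = 2/27
f′′′(3) = -2/27
So c_3 = f′′′(3)/3! = -1/81.

-1/81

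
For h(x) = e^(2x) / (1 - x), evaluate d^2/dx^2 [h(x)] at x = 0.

Use 1/(1 - r) = Σ r^k on the denominator, then take the Cauchy product.
From the series, [x^2] h = 5; multiply by 2! = 2 to get 10.

10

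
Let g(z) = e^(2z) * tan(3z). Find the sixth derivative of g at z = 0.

55872

Expand each factor separately, then convolve coefficients.
From the series, [z^6] g = 388/5; multiply by 6! = 720 to get 55872.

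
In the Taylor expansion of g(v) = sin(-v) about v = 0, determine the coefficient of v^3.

Compute the successive derivatives at the expansion point and divide by k!.
g(0) = 0
g′(0) = -1
g′′(0) = 0
g′′′(0) = 1
The Taylor polynomial is Σ g^(k)(0)/k! · v^k.

1/6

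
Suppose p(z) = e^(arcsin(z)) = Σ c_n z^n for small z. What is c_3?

1/3

Plug the Maclaurin series of the inner function into that of the outer and collect terms.
p(0) = 1
p′(0) = 1
p′′(0) = 1
p′′′(0) = 2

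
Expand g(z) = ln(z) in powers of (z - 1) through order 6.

-(z - 1)^6/6 + (z - 1)^5/5 - (z - 1)^4/4 + (z - 1)^3/3 - (z - 1)^2/2 + (z - 1)

g(1) = 0
g′(1) = 1
g′′(1) = -1
g′′′(1) = 2
g^(4)(1) = -6
g^(5)(1) = 24
g^(6)(1) = -120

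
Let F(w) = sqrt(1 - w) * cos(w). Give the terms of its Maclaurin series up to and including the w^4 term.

25*w^4/384 + 3*w^3/16 - 5*w^2/8 - w/2 + 1

Multiply the two series term by term and collect like powers.
F(0) = 1
F′(0) = -1/2
F′′(0) = -5/4
F′′′(0) = 9/8
F^(4)(0) = 25/16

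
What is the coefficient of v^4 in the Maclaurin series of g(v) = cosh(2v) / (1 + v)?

Write out both Maclaurin series and multiply, keeping only the needed powers.
[v^0] = 1;  [v^1] = -1;  [v^2] = 3;  [v^3] = -3;  [v^4] = 11/3.
So c_4 = g^(4)(0)/4! = 11/3.

11/3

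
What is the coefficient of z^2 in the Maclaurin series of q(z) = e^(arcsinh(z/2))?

Compose series: expand the inner function first, then feed it into the outer expansion.
[z^0] = 1;  [z^1] = 1/2;  [z^2] = 1/8.
So c_2 = q′′(0)/2! = 1/8.

1/8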